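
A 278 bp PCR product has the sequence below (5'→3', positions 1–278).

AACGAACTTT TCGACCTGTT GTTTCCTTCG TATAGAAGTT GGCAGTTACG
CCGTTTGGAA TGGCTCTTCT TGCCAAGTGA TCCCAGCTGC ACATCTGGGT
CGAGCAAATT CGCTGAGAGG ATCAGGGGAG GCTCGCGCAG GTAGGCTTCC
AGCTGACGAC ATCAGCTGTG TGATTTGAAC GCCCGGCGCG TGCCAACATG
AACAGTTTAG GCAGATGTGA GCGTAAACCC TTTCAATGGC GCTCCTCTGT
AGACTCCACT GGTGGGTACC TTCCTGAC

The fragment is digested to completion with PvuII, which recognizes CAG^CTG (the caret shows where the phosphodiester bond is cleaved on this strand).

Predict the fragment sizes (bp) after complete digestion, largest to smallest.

PvuII sites (CAGCTG) start at positions 84, 150, 163.
PvuII cuts after base 3 of each site, so after positions 86, 152, 165.
Linear molecule, 3 cuts → 4 fragments:
  1–86 → 86 bp
  87–152 → 66 bp
  153–165 → 13 bp
  166–278 → 113 bp
Sorted largest to smallest: 113, 86, 66, 13 bp.

113, 86, 66, 13 bp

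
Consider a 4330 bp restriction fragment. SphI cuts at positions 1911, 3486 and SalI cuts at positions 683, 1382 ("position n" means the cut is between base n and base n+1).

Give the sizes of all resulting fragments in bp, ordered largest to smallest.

Combined cut positions (sorted): 683, 1382, 1911, 3486.
Linear molecule, 4 cuts → 5 fragments:
  683 − 0 = 683 bp
  1382 − 683 = 699 bp
  1911 − 1382 = 529 bp
  3486 − 1911 = 1575 bp
  4330 − 3486 = 844 bp
Sorted largest to smallest: 1575, 844, 699, 683, 529 bp.

1575, 844, 699, 683, 529 bp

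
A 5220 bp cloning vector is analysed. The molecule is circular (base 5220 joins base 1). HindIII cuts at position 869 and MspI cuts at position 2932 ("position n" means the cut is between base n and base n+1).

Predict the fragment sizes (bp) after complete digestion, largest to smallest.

Combined cut positions (sorted): 869, 2932.
Circular molecule, 2 cuts → 2 fragments:
  2932 − 869 = 2063 bp
  wrap: 5220 − 2932 + 869 = 3157 bp
Sorted largest to smallest: 3157, 2063 bp.

3157, 2063 bp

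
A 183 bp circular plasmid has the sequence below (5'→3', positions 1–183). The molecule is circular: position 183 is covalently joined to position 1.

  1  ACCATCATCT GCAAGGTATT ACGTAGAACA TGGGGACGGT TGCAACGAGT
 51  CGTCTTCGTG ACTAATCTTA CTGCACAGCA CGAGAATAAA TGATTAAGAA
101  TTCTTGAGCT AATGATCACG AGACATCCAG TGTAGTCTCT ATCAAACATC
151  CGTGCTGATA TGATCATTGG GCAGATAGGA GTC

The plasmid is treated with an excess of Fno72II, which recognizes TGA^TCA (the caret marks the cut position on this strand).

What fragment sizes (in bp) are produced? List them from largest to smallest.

135, 48 bp

Fno72II sites (TGATCA) start at positions 113, 161.
Fno72II cuts after base 3 of each site, so after positions 115, 163.
Circular molecule, 2 cuts → 2 fragments:
  116–163 → 48 bp
  164–183 then 1–115 → 20 + 115 = 135 bp
Sorted largest to smallest: 135, 48 bp.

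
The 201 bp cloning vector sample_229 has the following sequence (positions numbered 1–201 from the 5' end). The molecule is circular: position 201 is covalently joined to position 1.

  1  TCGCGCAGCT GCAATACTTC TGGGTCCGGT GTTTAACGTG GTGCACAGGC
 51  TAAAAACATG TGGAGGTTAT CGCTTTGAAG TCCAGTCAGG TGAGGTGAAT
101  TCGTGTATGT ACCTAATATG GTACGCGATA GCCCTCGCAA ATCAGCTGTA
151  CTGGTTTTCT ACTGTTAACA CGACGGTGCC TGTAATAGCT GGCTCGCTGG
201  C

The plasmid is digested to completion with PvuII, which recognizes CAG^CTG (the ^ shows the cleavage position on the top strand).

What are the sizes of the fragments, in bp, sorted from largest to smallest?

137, 64 bp

PvuII sites (CAGCTG) start at positions 6, 143.
PvuII cuts after base 3 of each site, so after positions 8, 145.
Circular molecule, 2 cuts → 2 fragments:
  9–145 → 137 bp
  146–201 then 1–8 → 56 + 8 = 64 bp
Sorted largest to smallest: 137, 64 bp.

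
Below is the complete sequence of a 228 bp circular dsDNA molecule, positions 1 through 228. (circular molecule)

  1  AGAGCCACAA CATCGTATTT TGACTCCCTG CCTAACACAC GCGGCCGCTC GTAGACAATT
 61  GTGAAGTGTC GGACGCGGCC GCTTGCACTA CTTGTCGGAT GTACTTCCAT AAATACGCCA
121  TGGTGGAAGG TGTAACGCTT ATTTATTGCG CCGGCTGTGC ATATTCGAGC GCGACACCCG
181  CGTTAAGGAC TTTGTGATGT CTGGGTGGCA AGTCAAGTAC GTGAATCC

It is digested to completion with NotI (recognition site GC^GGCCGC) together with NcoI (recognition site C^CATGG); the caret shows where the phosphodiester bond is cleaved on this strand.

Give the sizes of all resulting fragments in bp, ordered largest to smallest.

152, 42, 34 bp

NotI sites (GCGGCCGC) start at positions 41, 75.
NotI cuts after base 2 of each site, so after positions 42, 76.
The NcoI site (CCATGG) starts at position 118.
NcoI cuts after the first base of each site, so after position 118.
Combined cut positions: 42, 76, 118.
Circular molecule, 3 cuts → 3 fragments:
  43–76 → 34 bp
  77–118 → 42 bp
  119–228 then 1–42 → 110 + 42 = 152 bp
Sorted largest to smallest: 152, 42, 34 bp.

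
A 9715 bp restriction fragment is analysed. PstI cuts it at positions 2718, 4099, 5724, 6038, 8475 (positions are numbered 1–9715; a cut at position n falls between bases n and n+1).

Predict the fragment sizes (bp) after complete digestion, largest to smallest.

Linear molecule, 5 cuts → 6 fragments:
  2718 − 0 = 2718 bp
  4099 − 2718 = 1381 bp
  5724 − 4099 = 1625 bp
  6038 − 5724 = 314 bp
  8475 − 6038 = 2437 bp
  9715 − 8475 = 1240 bp
Sorted largest to smallest: 2718, 2437, 1625, 1381, 1240, 314 bp.

2718, 2437, 1625, 1381, 1240, 314 bp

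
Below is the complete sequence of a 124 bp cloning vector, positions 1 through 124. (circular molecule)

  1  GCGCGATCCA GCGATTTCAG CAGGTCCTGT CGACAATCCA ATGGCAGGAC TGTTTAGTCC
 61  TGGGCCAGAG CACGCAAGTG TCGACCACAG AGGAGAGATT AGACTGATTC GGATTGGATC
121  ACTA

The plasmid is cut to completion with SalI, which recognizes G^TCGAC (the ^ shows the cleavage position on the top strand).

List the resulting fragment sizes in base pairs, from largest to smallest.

73, 51 bp

SalI sites (GTCGAC) start at positions 29, 80.
SalI cuts after the first base of each site, so after positions 29, 80.
Circular molecule, 2 cuts → 2 fragments:
  30–80 → 51 bp
  81–124 then 1–29 → 44 + 29 = 73 bp
Sorted largest to smallest: 73, 51 bp.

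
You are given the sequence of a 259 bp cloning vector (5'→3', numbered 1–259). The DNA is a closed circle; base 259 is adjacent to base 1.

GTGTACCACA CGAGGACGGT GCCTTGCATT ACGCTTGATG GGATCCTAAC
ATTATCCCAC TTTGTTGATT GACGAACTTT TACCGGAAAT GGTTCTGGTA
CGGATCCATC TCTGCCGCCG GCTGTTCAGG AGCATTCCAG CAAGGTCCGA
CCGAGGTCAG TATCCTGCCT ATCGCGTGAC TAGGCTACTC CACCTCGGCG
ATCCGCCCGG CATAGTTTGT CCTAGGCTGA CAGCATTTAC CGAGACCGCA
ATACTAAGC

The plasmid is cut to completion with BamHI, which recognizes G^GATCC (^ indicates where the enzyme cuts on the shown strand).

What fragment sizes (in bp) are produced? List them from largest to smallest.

198, 61 bp

BamHI sites (GGATCC) start at positions 41, 102.
BamHI cuts after the first base of each site, so after positions 41, 102.
Circular molecule, 2 cuts → 2 fragments:
  42–102 → 61 bp
  103–259 then 1–41 → 157 + 41 = 198 bp
Sorted largest to smallest: 198, 61 bp.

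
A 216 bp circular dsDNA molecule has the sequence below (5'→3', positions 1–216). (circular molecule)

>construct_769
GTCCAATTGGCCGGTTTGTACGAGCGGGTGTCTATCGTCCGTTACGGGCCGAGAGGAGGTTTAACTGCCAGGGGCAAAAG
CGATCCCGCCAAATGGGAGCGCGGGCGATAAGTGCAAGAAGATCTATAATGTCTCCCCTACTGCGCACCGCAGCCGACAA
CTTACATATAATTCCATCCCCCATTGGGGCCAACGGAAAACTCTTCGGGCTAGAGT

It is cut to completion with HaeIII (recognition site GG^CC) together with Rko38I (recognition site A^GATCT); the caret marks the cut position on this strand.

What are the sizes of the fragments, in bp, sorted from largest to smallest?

HaeIII sites (GGCC) start at positions 9, 47, 188.
HaeIII cuts after base 2 of each site, so after positions 10, 48, 189.
The Rko38I site (AGATCT) starts at position 120.
Rko38I cuts after the first base of each site, so after position 120.
Combined cut positions: 10, 48, 120, 189.
Circular molecule, 4 cuts → 4 fragments:
  11–48 → 38 bp
  49–120 → 72 bp
  121–189 → 69 bp
  190–216 then 1–10 → 27 + 10 = 37 bp
Sorted largest to smallest: 72, 69, 38, 37 bp.

72, 69, 38, 37 bp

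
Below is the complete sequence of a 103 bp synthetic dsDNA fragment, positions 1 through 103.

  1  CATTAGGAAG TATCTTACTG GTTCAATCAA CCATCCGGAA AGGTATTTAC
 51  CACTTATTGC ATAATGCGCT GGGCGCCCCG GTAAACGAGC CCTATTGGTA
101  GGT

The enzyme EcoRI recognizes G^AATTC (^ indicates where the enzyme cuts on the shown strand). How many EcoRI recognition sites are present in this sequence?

0

No occurrence of GAATTC is present in the sequence.
EcoRI does not cut: 0 sites.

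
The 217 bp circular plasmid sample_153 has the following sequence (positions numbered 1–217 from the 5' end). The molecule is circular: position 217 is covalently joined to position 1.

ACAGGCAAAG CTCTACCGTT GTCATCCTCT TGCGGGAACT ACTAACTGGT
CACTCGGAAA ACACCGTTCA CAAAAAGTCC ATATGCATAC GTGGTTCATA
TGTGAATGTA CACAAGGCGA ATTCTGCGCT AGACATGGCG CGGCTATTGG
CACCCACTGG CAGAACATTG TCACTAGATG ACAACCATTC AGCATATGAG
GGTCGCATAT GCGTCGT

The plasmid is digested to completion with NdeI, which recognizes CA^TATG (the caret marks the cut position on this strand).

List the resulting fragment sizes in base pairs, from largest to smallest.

NdeI sites (CATATG) start at positions 80, 97, 193, 206.
NdeI cuts after base 2 of each site, so after positions 81, 98, 194, 207.
Circular molecule, 4 cuts → 4 fragments:
  82–98 → 17 bp
  99–194 → 96 bp
  195–207 → 13 bp
  208–217 then 1–81 → 10 + 81 = 91 bp
Sorted largest to smallest: 96, 91, 17, 13 bp.

96, 91, 17, 13 bp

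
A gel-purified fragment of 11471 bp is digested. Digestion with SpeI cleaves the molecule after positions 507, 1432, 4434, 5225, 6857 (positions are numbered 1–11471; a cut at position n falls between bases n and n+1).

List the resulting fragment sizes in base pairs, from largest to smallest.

Linear molecule, 5 cuts → 6 fragments:
  507 − 0 = 507 bp
  1432 − 507 = 925 bp
  4434 − 1432 = 3002 bp
  5225 − 4434 = 791 bp
  6857 − 5225 = 1632 bp
  11471 − 6857 = 4614 bp
Sorted largest to smallest: 4614, 3002, 1632, 925, 791, 507 bp.

4614, 3002, 1632, 925, 791, 507 bp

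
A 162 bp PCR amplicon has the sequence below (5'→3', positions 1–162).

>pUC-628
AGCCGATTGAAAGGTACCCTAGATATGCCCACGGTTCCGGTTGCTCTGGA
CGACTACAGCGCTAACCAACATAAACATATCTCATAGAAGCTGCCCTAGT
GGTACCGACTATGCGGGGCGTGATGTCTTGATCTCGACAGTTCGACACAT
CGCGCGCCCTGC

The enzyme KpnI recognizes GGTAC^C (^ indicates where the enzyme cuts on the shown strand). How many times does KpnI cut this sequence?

2

GGTACC occurs starting at positions 13, 101.
KpnI cuts at 2 sites.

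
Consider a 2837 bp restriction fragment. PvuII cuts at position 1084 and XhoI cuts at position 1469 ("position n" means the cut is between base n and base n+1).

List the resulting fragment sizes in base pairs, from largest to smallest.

Combined cut positions (sorted): 1084, 1469.
Linear molecule, 2 cuts → 3 fragments:
  1084 − 0 = 1084 bp
  1469 − 1084 = 385 bp
  2837 − 1469 = 1368 bp
Sorted largest to smallest: 1368, 1084, 385 bp.

1368, 1084, 385 bp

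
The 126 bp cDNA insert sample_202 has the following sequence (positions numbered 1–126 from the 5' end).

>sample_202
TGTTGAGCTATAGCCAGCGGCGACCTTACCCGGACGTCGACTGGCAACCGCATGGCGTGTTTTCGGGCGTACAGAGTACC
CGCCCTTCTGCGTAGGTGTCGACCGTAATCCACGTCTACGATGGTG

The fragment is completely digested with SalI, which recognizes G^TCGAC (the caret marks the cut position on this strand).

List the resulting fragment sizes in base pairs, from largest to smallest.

62, 36, 28 bp

SalI sites (GTCGAC) start at positions 36, 98.
SalI cuts after the first base of each site, so after positions 36, 98.
Linear molecule, 2 cuts → 3 fragments:
  1–36 → 36 bp
  37–98 → 62 bp
  99–126 → 28 bp
Sorted largest to smallest: 62, 36, 28 bp.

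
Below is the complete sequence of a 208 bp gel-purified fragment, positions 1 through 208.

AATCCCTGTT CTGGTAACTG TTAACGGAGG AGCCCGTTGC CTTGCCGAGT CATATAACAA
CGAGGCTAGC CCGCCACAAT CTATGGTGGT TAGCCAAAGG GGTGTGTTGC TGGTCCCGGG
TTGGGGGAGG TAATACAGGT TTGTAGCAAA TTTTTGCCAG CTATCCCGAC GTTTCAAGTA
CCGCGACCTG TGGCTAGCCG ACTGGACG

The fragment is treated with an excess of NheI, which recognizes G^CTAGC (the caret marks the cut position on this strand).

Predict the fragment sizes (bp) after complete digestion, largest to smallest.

128, 65, 15 bp

NheI sites (GCTAGC) start at positions 65, 193.
NheI cuts after the first base of each site, so after positions 65, 193.
Linear molecule, 2 cuts → 3 fragments:
  1–65 → 65 bp
  66–193 → 128 bp
  194–208 → 15 bp
Sorted largest to smallest: 128, 65, 15 bp.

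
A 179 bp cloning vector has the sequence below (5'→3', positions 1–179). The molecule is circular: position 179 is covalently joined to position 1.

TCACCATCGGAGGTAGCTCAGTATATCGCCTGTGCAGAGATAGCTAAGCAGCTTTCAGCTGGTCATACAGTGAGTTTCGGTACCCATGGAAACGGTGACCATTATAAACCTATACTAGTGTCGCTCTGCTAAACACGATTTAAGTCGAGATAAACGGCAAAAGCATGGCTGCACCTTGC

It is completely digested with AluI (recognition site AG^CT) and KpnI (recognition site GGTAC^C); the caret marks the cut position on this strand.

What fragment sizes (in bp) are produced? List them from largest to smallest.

AluI sites (AGCT) start at positions 15, 42, 50, 57.
AluI cuts after base 2 of each site, so after positions 16, 43, 51, 58.
The KpnI site (GGTACC) starts at position 79.
KpnI cuts after base 5 of each site (before the last base), so after position 83.
Combined cut positions: 16, 43, 51, 58, 83.
Circular molecule, 5 cuts → 5 fragments:
  17–43 → 27 bp
  44–51 → 8 bp
  52–58 → 7 bp
  59–83 → 25 bp
  84–179 then 1–16 → 96 + 16 = 112 bp
Sorted largest to smallest: 112, 27, 25, 8, 7 bp.

112, 27, 25, 8, 7 bp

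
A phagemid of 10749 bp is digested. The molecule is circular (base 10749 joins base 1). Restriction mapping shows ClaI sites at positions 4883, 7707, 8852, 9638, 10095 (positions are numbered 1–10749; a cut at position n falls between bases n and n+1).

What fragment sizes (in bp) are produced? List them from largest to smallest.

Circular molecule, 5 cuts → 5 fragments:
  7707 − 4883 = 2824 bp
  8852 − 7707 = 1145 bp
  9638 − 8852 = 786 bp
  10095 − 9638 = 457 bp
  wrap: 10749 − 10095 + 4883 = 5537 bp
Sorted largest to smallest: 5537, 2824, 1145, 786, 457 bp.

5537, 2824, 1145, 786, 457 bp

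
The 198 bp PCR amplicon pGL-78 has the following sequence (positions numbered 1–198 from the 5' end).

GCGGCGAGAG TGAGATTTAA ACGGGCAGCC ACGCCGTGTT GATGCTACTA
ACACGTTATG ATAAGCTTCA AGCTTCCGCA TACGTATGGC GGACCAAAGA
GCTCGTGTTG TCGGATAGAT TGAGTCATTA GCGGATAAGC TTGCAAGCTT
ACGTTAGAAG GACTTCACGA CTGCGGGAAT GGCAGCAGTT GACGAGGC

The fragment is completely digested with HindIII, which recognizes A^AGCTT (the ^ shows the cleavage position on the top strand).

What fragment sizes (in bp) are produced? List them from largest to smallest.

HindIII sites (AAGCTT) start at positions 63, 70, 137, 145.
HindIII cuts after the first base of each site, so after positions 63, 70, 137, 145.
Linear molecule, 4 cuts → 5 fragments:
  1–63 → 63 bp
  64–70 → 7 bp
  71–137 → 67 bp
  138–145 → 8 bp
  146–198 → 53 bp
Sorted largest to smallest: 67, 63, 53, 8, 7 bp.

67, 63, 53, 8, 7 bp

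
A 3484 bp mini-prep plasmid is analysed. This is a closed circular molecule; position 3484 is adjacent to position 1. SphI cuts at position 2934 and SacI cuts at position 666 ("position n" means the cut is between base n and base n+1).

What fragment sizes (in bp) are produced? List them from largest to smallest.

Combined cut positions (sorted): 666, 2934.
Circular molecule, 2 cuts → 2 fragments:
  2934 − 666 = 2268 bp
  wrap: 3484 − 2934 + 666 = 1216 bp
Sorted largest to smallest: 2268, 1216 bp.

2268, 1216 bp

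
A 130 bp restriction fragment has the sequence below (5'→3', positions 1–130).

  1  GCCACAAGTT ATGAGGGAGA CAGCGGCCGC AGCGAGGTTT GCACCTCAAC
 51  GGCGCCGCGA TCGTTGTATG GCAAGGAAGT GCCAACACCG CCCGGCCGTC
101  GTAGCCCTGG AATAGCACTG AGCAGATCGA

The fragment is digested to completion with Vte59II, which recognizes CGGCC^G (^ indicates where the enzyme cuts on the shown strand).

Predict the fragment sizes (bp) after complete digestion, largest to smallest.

Vte59II sites (CGGCCG) start at positions 24, 93.
Vte59II cuts after base 5 of each site (before the last base), so after positions 28, 97.
Linear molecule, 2 cuts → 3 fragments:
  1–28 → 28 bp
  29–97 → 69 bp
  98–130 → 33 bp
Sorted largest to smallest: 69, 33, 28 bp.

69, 33, 28 bp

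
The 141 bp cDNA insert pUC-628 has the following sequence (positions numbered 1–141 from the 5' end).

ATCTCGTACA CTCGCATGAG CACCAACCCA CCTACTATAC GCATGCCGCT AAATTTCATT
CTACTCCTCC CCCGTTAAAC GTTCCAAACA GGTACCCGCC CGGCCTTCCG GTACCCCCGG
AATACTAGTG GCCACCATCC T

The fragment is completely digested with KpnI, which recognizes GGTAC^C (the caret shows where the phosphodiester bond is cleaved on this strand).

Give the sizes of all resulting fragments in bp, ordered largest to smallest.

KpnI sites (GGTACC) start at positions 91, 110.
KpnI cuts after base 5 of each site (before the last base), so after positions 95, 114.
Linear molecule, 2 cuts → 3 fragments:
  1–95 → 95 bp
  96–114 → 19 bp
  115–141 → 27 bp
Sorted largest to smallest: 95, 27, 19 bp.

95, 27, 19 bp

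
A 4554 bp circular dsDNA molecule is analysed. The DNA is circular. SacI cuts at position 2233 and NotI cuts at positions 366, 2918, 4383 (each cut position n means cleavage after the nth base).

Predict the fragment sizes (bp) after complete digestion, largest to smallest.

Combined cut positions (sorted): 366, 2233, 2918, 4383.
Circular molecule, 4 cuts → 4 fragments:
  2233 − 366 = 1867 bp
  2918 − 2233 = 685 bp
  4383 − 2918 = 1465 bp
  wrap: 4554 − 4383 + 366 = 537 bp
Sorted largest to smallest: 1867, 1465, 685, 537 bp.

1867, 1465, 685, 537 bp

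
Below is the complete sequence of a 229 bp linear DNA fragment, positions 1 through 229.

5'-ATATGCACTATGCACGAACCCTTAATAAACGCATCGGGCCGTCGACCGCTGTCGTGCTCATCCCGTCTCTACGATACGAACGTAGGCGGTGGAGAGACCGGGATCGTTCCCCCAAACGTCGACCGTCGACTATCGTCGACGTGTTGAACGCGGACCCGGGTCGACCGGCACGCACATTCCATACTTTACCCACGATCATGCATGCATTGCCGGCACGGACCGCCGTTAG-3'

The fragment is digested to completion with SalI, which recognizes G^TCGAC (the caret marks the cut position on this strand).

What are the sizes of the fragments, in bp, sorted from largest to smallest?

SalI sites (GTCGAC) start at positions 41, 118, 125, 135, 160.
SalI cuts after the first base of each site, so after positions 41, 118, 125, 135, 160.
Linear molecule, 5 cuts → 6 fragments:
  1–41 → 41 bp
  42–118 → 77 bp
  119–125 → 7 bp
  126–135 → 10 bp
  136–160 → 25 bp
  161–229 → 69 bp
Sorted largest to smallest: 77, 69, 41, 25, 10, 7 bp.

77, 69, 41, 25, 10, 7 bp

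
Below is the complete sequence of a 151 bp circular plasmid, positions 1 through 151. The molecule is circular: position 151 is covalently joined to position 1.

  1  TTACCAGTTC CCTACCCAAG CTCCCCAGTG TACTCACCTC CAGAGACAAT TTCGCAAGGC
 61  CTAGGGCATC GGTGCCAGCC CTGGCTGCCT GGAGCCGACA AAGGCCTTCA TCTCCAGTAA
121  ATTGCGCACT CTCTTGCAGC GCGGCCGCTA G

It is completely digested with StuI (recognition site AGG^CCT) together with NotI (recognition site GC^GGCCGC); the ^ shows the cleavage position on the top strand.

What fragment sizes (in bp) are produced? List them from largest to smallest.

68, 45, 38 bp

StuI sites (AGGCCT) start at positions 57, 102.
StuI cuts after base 3 of each site, so after positions 59, 104.
The NotI site (GCGGCCGC) starts at position 141.
NotI cuts after base 2 of each site, so after position 142.
Combined cut positions: 59, 104, 142.
Circular molecule, 3 cuts → 3 fragments:
  60–104 → 45 bp
  105–142 → 38 bp
  143–151 then 1–59 → 9 + 59 = 68 bp
Sorted largest to smallest: 68, 45, 38 bp.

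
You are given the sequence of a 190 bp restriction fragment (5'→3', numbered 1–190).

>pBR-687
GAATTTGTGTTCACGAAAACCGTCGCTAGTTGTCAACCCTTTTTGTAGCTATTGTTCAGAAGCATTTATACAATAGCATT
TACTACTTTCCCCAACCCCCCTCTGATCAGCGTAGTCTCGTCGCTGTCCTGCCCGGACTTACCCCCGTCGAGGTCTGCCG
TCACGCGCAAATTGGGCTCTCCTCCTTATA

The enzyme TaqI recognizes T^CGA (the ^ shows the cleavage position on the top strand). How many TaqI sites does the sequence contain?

TCGA occurs starting at position 148.
TaqI cuts at 1 site.

1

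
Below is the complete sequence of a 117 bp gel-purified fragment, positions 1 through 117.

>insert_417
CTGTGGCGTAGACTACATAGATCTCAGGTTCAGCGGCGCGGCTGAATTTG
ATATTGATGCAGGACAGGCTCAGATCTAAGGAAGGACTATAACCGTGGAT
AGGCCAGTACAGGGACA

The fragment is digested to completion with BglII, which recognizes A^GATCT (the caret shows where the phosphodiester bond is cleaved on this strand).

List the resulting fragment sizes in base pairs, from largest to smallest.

BglII sites (AGATCT) start at positions 19, 72.
BglII cuts after the first base of each site, so after positions 19, 72.
Linear molecule, 2 cuts → 3 fragments:
  1–19 → 19 bp
  20–72 → 53 bp
  73–117 → 45 bp
Sorted largest to smallest: 53, 45, 19 bp.

53, 45, 19 bp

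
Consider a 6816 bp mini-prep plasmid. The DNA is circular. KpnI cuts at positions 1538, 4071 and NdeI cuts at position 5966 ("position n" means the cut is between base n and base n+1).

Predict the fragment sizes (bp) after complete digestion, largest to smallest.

Combined cut positions (sorted): 1538, 4071, 5966.
Circular molecule, 3 cuts → 3 fragments:
  4071 − 1538 = 2533 bp
  5966 − 4071 = 1895 bp
  wrap: 6816 − 5966 + 1538 = 2388 bp
Sorted largest to smallest: 2533, 2388, 1895 bp.

2533, 2388, 1895 bp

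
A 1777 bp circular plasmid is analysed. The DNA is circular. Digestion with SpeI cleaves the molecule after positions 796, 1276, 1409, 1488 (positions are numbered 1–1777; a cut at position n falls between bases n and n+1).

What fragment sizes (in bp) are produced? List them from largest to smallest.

1085, 480, 133, 79 bp

Circular molecule, 4 cuts → 4 fragments:
  1276 − 796 = 480 bp
  1409 − 1276 = 133 bp
  1488 − 1409 = 79 bp
  wrap: 1777 − 1488 + 796 = 1085 bp
Sorted largest to smallest: 1085, 480, 133, 79 bp.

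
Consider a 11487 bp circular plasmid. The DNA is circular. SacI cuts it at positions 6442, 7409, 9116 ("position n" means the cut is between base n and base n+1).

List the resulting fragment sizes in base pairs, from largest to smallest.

Circular molecule, 3 cuts → 3 fragments:
  7409 − 6442 = 967 bp
  9116 − 7409 = 1707 bp
  wrap: 11487 − 9116 + 6442 = 8813 bp
Sorted largest to smallest: 8813, 1707, 967 bp.

8813, 1707, 967 bp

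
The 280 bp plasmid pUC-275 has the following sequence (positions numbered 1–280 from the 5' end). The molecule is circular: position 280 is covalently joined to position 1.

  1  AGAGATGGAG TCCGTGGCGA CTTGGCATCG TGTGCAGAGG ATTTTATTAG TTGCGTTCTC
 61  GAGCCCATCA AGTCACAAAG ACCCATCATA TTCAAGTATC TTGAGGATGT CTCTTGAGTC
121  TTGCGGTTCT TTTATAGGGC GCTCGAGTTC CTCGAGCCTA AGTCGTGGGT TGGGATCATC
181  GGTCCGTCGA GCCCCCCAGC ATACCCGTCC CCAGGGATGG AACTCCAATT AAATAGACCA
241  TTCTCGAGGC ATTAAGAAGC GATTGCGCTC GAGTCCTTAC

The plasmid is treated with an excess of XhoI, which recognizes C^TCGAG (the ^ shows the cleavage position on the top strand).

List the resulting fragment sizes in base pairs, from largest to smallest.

XhoI sites (CTCGAG) start at positions 58, 142, 151, 243, 268.
XhoI cuts after the first base of each site, so after positions 58, 142, 151, 243, 268.
Circular molecule, 5 cuts → 5 fragments:
  59–142 → 84 bp
  143–151 → 9 bp
  152–243 → 92 bp
  244–268 → 25 bp
  269–280 then 1–58 → 12 + 58 = 70 bp
Sorted largest to smallest: 92, 84, 70, 25, 9 bp.

92, 84, 70, 25, 9 bp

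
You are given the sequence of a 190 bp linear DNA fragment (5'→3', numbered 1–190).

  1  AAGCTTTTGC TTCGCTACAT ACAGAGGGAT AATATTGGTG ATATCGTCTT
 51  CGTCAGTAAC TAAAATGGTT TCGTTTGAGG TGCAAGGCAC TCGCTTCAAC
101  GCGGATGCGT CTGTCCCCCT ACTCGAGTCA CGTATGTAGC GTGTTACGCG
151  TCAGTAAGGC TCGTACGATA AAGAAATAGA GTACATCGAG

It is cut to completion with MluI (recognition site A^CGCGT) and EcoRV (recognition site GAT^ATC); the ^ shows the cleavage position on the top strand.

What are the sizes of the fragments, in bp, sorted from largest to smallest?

104, 44, 42 bp

The MluI site (ACGCGT) starts at position 146.
MluI cuts after the first base of each site, so after position 146.
The EcoRV site (GATATC) starts at position 40.
EcoRV cuts after base 3 of each site, so after position 42.
Combined cut positions: 42, 146.
Linear molecule, 2 cuts → 3 fragments:
  1–42 → 42 bp
  43–146 → 104 bp
  147–190 → 44 bp
Sorted largest to smallest: 104, 44, 42 bp.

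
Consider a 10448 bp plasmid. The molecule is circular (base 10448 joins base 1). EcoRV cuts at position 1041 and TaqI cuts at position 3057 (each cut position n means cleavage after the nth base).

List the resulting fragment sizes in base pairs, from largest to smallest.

8432, 2016 bp

Combined cut positions (sorted): 1041, 3057.
Circular molecule, 2 cuts → 2 fragments:
  3057 − 1041 = 2016 bp
  wrap: 10448 − 3057 + 1041 = 8432 bp
Sorted largest to smallest: 8432, 2016 bp.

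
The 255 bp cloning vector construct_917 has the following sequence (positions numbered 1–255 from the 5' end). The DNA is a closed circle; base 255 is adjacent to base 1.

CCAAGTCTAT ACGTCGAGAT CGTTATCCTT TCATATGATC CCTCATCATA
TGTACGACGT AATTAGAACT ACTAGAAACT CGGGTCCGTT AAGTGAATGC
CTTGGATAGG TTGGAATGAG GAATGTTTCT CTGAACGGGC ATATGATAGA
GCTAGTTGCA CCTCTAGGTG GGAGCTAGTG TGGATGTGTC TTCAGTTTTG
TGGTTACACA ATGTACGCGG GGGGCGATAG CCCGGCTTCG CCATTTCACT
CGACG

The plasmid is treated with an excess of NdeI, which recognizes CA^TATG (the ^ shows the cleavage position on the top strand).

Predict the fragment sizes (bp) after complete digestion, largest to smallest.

NdeI sites (CATATG) start at positions 32, 47, 140.
NdeI cuts after base 2 of each site, so after positions 33, 48, 141.
Circular molecule, 3 cuts → 3 fragments:
  34–48 → 15 bp
  49–141 → 93 bp
  142–255 then 1–33 → 114 + 33 = 147 bp
Sorted largest to smallest: 147, 93, 15 bp.

147, 93, 15 bp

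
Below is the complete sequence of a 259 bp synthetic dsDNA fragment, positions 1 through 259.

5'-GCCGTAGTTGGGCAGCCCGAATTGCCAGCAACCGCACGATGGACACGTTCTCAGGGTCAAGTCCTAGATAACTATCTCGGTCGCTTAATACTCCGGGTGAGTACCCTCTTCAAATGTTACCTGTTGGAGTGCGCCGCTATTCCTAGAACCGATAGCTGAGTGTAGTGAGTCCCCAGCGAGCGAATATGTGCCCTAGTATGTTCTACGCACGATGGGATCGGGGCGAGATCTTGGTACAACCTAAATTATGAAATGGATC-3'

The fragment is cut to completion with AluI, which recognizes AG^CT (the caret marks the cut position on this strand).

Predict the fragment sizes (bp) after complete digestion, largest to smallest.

The AluI site (AGCT) starts at position 154.
AluI cuts after base 2 of each site, so after position 155.
Linear molecule, 1 cut → 2 fragments:
  1–155 → 155 bp
  156–259 → 104 bp
Sorted largest to smallest: 155, 104 bp.

155, 104 bp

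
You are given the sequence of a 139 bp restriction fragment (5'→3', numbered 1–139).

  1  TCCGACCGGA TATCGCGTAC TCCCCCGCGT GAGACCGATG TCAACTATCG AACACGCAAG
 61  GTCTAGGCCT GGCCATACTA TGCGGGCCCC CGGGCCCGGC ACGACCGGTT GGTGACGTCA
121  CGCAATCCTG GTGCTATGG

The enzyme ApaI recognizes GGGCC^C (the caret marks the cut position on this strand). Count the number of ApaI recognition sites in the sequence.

GGGCCC occurs starting at positions 84, 92.
ApaI cuts at 2 sites.

2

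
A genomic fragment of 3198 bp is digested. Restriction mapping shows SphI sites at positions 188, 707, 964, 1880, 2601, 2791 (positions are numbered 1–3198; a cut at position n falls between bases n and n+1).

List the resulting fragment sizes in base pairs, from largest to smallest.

916, 721, 519, 407, 257, 190, 188 bp

Linear molecule, 6 cuts → 7 fragments:
  188 − 0 = 188 bp
  707 − 188 = 519 bp
  964 − 707 = 257 bp
  1880 − 964 = 916 bp
  2601 − 1880 = 721 bp
  2791 − 2601 = 190 bp
  3198 − 2791 = 407 bp
Sorted largest to smallest: 916, 721, 519, 407, 257, 190, 188 bp.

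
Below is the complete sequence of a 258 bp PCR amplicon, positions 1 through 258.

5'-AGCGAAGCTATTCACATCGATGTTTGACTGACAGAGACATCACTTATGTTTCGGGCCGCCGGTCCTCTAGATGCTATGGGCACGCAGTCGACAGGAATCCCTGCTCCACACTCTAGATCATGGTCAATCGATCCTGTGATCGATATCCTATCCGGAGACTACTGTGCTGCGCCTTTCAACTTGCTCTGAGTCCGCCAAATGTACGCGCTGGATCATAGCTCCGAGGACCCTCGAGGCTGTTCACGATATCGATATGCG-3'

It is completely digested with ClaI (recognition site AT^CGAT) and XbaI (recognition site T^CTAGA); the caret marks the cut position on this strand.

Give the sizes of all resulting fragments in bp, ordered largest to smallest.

ClaI sites (ATCGAT) start at positions 16, 127, 139, 248.
ClaI cuts after base 2 of each site, so after positions 17, 128, 140, 249.
XbaI sites (TCTAGA) start at positions 66, 112.
XbaI cuts after the first base of each site, so after positions 66, 112.
Combined cut positions: 17, 66, 112, 128, 140, 249.
Linear molecule, 6 cuts → 7 fragments:
  1–17 → 17 bp
  18–66 → 49 bp
  67–112 → 46 bp
  113–128 → 16 bp
  129–140 → 12 bp
  141–249 → 109 bp
  250–258 → 9 bp
Sorted largest to smallest: 109, 49, 46, 17, 16, 12, 9 bp.

109, 49, 46, 17, 16, 12, 9 bp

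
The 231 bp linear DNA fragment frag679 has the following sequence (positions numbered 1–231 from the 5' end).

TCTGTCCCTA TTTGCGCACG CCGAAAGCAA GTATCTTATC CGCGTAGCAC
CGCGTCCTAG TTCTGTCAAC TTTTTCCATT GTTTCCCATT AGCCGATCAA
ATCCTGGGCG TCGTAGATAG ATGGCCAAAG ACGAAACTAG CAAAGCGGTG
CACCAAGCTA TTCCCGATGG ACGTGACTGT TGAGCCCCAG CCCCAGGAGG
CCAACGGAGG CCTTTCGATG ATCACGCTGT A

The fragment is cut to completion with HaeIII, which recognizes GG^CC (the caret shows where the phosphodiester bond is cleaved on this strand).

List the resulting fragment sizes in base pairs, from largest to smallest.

124, 76, 21, 10 bp

HaeIII sites (GGCC) start at positions 123, 199, 209.
HaeIII cuts after base 2 of each site, so after positions 124, 200, 210.
Linear molecule, 3 cuts → 4 fragments:
  1–124 → 124 bp
  125–200 → 76 bp
  201–210 → 10 bp
  211–231 → 21 bp
Sorted largest to smallest: 124, 76, 21, 10 bp.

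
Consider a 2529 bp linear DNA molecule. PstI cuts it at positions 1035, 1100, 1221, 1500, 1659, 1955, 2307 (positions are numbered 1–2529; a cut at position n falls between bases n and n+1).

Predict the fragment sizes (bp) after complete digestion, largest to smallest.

1035, 352, 296, 279, 222, 159, 121, 65 bp

Linear molecule, 7 cuts → 8 fragments:
  1035 − 0 = 1035 bp
  1100 − 1035 = 65 bp
  1221 − 1100 = 121 bp
  1500 − 1221 = 279 bp
  1659 − 1500 = 159 bp
  1955 − 1659 = 296 bp
  2307 − 1955 = 352 bp
  2529 − 2307 = 222 bp
Sorted largest to smallest: 1035, 352, 296, 279, 222, 159, 121, 65 bp.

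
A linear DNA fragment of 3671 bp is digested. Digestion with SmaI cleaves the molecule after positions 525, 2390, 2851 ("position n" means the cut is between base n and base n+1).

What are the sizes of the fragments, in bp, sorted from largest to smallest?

Linear molecule, 3 cuts → 4 fragments:
  525 − 0 = 525 bp
  2390 − 525 = 1865 bp
  2851 − 2390 = 461 bp
  3671 − 2851 = 820 bp
Sorted largest to smallest: 1865, 820, 525, 461 bp.

1865, 820, 525, 461 bp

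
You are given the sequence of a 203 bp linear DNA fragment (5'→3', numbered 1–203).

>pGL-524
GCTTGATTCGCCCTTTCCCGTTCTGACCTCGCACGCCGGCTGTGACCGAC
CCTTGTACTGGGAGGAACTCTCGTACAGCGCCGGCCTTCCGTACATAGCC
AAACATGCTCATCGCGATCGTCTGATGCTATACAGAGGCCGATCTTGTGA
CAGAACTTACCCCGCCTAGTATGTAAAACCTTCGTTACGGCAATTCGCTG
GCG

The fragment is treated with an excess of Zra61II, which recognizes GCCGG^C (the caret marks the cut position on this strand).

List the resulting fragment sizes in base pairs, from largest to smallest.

Zra61II sites (GCCGGC) start at positions 35, 80.
Zra61II cuts after base 5 of each site (before the last base), so after positions 39, 84.
Linear molecule, 2 cuts → 3 fragments:
  1–39 → 39 bp
  40–84 → 45 bp
  85–203 → 119 bp
Sorted largest to smallest: 119, 45, 39 bp.

119, 45, 39 bp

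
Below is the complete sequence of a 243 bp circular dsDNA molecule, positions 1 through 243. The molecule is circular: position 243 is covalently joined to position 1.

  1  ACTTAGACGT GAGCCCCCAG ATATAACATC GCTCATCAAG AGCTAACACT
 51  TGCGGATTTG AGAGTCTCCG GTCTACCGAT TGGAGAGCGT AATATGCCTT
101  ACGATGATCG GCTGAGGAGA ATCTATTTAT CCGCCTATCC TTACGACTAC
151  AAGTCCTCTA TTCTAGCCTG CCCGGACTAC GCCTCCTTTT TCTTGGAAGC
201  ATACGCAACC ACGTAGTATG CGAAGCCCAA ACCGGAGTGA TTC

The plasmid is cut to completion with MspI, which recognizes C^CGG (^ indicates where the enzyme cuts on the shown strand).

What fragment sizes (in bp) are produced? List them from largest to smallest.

104, 79, 60 bp

MspI sites (CCGG) start at positions 68, 172, 232.
MspI cuts after the first base of each site, so after positions 68, 172, 232.
Circular molecule, 3 cuts → 3 fragments:
  69–172 → 104 bp
  173–232 → 60 bp
  233–243 then 1–68 → 11 + 68 = 79 bp
Sorted largest to smallest: 104, 79, 60 bp.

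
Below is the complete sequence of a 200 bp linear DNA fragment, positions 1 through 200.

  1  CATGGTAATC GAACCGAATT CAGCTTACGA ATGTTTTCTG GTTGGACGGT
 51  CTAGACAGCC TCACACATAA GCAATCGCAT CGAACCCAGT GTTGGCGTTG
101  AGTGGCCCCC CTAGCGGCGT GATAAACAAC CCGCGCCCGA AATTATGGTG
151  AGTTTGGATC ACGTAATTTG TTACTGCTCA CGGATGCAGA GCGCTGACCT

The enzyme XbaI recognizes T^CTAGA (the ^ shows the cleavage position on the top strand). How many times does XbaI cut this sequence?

1

TCTAGA occurs starting at position 50.
XbaI cuts at 1 site.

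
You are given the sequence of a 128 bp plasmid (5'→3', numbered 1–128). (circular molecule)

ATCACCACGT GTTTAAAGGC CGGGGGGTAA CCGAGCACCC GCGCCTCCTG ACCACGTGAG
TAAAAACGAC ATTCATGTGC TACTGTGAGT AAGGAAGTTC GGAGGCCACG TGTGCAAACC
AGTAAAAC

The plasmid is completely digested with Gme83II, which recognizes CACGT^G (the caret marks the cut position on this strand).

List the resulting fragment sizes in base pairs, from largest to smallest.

54, 47, 27 bp

Gme83II sites (CACGTG) start at positions 6, 53, 107.
Gme83II cuts after base 5 of each site (before the last base), so after positions 10, 57, 111.
Circular molecule, 3 cuts → 3 fragments:
  11–57 → 47 bp
  58–111 → 54 bp
  112–128 then 1–10 → 17 + 10 = 27 bp
Sorted largest to smallest: 54, 47, 27 bp.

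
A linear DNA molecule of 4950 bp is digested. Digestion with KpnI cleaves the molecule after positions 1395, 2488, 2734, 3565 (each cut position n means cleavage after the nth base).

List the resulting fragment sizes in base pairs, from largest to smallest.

Linear molecule, 4 cuts → 5 fragments:
  1395 − 0 = 1395 bp
  2488 − 1395 = 1093 bp
  2734 − 2488 = 246 bp
  3565 − 2734 = 831 bp
  4950 − 3565 = 1385 bp
Sorted largest to smallest: 1395, 1385, 1093, 831, 246 bp.

1395, 1385, 1093, 831, 246 bp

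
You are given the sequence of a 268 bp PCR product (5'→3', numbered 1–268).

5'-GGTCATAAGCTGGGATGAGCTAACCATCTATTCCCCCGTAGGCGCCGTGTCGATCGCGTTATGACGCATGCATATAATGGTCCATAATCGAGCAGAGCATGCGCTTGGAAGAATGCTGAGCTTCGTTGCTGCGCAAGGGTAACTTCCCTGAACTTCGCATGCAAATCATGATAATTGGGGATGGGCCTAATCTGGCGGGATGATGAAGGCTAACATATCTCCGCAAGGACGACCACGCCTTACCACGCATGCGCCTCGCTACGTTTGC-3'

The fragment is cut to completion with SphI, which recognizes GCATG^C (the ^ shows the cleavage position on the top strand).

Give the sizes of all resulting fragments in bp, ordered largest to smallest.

90, 70, 60, 31, 17 bp

SphI sites (GCATGC) start at positions 66, 97, 157, 247.
SphI cuts after base 5 of each site (before the last base), so after positions 70, 101, 161, 251.
Linear molecule, 4 cuts → 5 fragments:
  1–70 → 70 bp
  71–101 → 31 bp
  102–161 → 60 bp
  162–251 → 90 bp
  252–268 → 17 bp
Sorted largest to smallest: 90, 70, 60, 31, 17 bp.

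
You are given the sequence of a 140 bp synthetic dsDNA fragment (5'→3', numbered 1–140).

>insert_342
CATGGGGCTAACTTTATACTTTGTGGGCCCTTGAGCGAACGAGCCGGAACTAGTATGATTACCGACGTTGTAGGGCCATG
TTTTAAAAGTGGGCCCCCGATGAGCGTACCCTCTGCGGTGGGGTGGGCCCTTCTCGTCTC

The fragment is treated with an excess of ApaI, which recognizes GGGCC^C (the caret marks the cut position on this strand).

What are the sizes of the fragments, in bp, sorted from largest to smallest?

ApaI sites (GGGCCC) start at positions 25, 91, 125.
ApaI cuts after base 5 of each site (before the last base), so after positions 29, 95, 129.
Linear molecule, 3 cuts → 4 fragments:
  1–29 → 29 bp
  30–95 → 66 bp
  96–129 → 34 bp
  130–140 → 11 bp
Sorted largest to smallest: 66, 34, 29, 11 bp.

66, 34, 29, 11 bp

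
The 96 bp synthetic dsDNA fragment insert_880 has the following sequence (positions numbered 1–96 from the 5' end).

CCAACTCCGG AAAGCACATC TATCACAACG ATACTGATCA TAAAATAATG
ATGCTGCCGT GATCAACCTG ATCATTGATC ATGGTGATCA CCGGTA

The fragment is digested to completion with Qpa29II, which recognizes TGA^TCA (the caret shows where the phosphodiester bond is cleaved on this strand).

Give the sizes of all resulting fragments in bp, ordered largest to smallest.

37, 25, 9, 9, 9, 7 bp

Qpa29II sites (TGATCA) start at positions 35, 60, 69, 76, 85.
Qpa29II cuts after base 3 of each site, so after positions 37, 62, 71, 78, 87.
Linear molecule, 5 cuts → 6 fragments:
  1–37 → 37 bp
  38–62 → 25 bp
  63–71 → 9 bp
  72–78 → 7 bp
  79–87 → 9 bp
  88–96 → 9 bp
Sorted largest to smallest: 37, 25, 9, 9, 9, 7 bp.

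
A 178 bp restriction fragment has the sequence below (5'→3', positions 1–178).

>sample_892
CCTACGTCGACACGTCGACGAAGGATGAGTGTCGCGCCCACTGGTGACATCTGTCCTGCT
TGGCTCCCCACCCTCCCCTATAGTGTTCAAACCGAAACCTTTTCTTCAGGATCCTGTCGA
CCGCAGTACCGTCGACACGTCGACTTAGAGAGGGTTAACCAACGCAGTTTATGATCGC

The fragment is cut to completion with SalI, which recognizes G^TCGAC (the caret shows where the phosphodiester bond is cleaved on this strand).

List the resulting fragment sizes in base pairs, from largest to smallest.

SalI sites (GTCGAC) start at positions 6, 14, 116, 131, 139.
SalI cuts after the first base of each site, so after positions 6, 14, 116, 131, 139.
Linear molecule, 5 cuts → 6 fragments:
  1–6 → 6 bp
  7–14 → 8 bp
  15–116 → 102 bp
  117–131 → 15 bp
  132–139 → 8 bp
  140–178 → 39 bp
Sorted largest to smallest: 102, 39, 15, 8, 8, 6 bp.

102, 39, 15, 8, 8, 6 bp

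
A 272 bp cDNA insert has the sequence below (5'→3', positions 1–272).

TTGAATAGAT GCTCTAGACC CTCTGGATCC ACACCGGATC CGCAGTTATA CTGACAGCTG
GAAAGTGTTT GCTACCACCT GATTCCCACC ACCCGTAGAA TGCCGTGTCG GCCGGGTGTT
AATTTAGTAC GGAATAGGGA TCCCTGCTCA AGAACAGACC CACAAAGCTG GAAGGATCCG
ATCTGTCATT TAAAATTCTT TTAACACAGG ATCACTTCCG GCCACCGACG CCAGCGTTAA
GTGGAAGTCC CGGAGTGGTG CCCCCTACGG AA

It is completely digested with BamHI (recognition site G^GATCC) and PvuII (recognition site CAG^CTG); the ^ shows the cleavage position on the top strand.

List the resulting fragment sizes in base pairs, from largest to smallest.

BamHI sites (GGATCC) start at positions 25, 36, 138, 174.
BamHI cuts after the first base of each site, so after positions 25, 36, 138, 174.
The PvuII site (CAGCTG) starts at position 55.
PvuII cuts after base 3 of each site, so after position 57.
Combined cut positions: 25, 36, 57, 138, 174.
Linear molecule, 5 cuts → 6 fragments:
  1–25 → 25 bp
  26–36 → 11 bp
  37–57 → 21 bp
  58–138 → 81 bp
  139–174 → 36 bp
  175–272 → 98 bp
Sorted largest to smallest: 98, 81, 36, 25, 21, 11 bp.

98, 81, 36, 25, 21, 11 bp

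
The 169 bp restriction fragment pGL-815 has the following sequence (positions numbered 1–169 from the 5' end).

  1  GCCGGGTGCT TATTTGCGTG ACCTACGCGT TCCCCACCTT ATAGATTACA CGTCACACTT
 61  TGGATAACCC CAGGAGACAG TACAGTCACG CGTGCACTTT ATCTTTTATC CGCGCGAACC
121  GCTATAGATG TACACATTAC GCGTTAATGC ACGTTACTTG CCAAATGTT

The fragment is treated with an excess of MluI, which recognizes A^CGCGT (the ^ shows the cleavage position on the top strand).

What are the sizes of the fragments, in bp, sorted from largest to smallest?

63, 51, 30, 25 bp

MluI sites (ACGCGT) start at positions 25, 88, 139.
MluI cuts after the first base of each site, so after positions 25, 88, 139.
Linear molecule, 3 cuts → 4 fragments:
  1–25 → 25 bp
  26–88 → 63 bp
  89–139 → 51 bp
  140–169 → 30 bp
Sorted largest to smallest: 63, 51, 30, 25 bp.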